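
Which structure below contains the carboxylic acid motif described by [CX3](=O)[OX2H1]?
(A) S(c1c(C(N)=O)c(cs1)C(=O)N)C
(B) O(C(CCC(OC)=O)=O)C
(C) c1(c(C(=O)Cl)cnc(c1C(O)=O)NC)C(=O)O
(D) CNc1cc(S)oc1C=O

C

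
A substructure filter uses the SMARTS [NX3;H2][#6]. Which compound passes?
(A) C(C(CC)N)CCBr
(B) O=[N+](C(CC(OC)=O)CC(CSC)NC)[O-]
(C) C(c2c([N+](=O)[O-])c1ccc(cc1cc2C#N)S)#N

[NX3;H2][#6] describes a trivalent nitrogen with two H attached to carbon (a primary amine).
(A) contains a primary amino group (-NH2), which satisfies every atom and bond constraint.
(B) has an N-methylamino group (-NHCH3) but the nitrogen bears two carbons and only one H (H1), not H2.
(C) has a nitrile (-C#N) but the nitrogen is NX1 (triple-bonded), not NX3 with two H.
So the answer is (A).

A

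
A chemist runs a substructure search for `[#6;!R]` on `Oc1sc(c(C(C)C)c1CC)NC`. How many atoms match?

6

The query [#6;!R] means: carbon not in any ring.
Check the 13 heavy atoms by environment: 1× s (aromatic, in 5-ring) → no; 4× c (aromatic, in 5-ring) → no; 6× C (acyclic) → match; 1× N (acyclic) → no; 1× O (acyclic) → no.
That gives 6 matching atoms.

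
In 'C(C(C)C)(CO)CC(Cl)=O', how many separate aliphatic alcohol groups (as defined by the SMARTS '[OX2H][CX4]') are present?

1

[OX2H][CX4] is the SMARTS for an aliphatic alcohol: a hydroxyl oxygen bound to an sp3 (X4) carbon.
Exactly one fragment in the molecule meets all constraints, giving 1 match.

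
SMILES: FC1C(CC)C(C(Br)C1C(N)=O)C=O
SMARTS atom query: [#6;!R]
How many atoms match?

4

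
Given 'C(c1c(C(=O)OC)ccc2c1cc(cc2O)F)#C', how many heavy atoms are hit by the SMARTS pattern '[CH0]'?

2

The query [CH0] means: aliphatic carbon with no attached hydrogen.
Check the 18 heavy atoms by environment: 6× c (aromatic, H0) → no; 4× c (aromatic, H1) → no; 2× C (H0) → match; 2× O (H0) → no; 1× C (H3) → no; 1× O (H1) → no; 1× F (H0) → no; 1× C (H1) → no.
That gives 2 matching atoms.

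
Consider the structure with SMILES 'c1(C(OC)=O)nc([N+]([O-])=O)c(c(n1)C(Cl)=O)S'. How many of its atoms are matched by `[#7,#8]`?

The query [#7,#8] means: nitrogen or oxygen (comma = OR).
Check the 17 heavy atoms by environment: 2× n (aromatic) → match; 4× c (aromatic) → no; 1× N (charge +1) → match; 1× O (charge -1) → match; 4× O → match; 3× C → no; 1× Cl → no; 1× S → no.
Summing the matching environments: 2 + 1 + 1 + 4 = 8 matching atoms.

8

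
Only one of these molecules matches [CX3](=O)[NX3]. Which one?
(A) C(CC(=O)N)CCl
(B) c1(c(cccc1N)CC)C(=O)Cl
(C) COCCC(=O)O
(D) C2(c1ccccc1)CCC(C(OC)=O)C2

A

[CX3](=O)[NX3] describes a carbonyl carbon bonded to a trivalent nitrogen (an amide).
(A) contains a primary amide (-C(=O)NH2), which satisfies every atom and bond constraint.
(B) has a primary amino group (-NH2) but the -NH2 is not attached to a carbonyl carbon.
(C) has a carboxylic acid group (-C(=O)OH) but the carbonyl is bonded to O, not to an NX3 nitrogen.
(D) has a methyl-ester group (-C(=O)OCH3) but the carbonyl is bonded to O, not to an NX3 nitrogen.
So the answer is (A).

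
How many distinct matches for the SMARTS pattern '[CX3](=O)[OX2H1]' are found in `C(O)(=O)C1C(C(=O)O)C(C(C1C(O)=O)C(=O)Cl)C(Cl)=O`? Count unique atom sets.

[CX3](=O)[OX2H1] is the SMARTS for a carboxylic acid: an sp2 carbon double-bonded to O and single-bonded to an -OH oxygen.
The molecule carries 3 separate instances of a carboxylic acid group (-C(=O)OH) meeting every constraint; each maps to a distinct set of atoms, giving 3 matches.

3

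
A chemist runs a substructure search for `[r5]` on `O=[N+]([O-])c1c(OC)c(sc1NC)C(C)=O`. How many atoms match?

5

The query [r5] means: r5 matches atoms in a five-membered ring.
Check the 15 heavy atoms by environment: 1× s (aromatic, in 5-ring) → match; 4× c (aromatic, in 5-ring) → match; 3× O (acyclic) → no; 4× C (acyclic) → no; 1× N (charge +1, acyclic) → no; 1× O (charge -1, acyclic) → no; 1× N (acyclic) → no.
Summing the matching environments: 1 + 4 = 5 matching atoms.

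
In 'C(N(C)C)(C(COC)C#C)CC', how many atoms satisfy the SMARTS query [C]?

10

The query [C] means: uppercase C matches aliphatic (non-aromatic) carbon only.
Check the 12 heavy atoms by environment: 10× C → match; 1× N → no; 1× O → no.
That gives 10 matching atoms.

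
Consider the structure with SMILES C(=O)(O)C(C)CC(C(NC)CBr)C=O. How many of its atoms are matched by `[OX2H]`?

1

The query [OX2H] means: aliphatic oxygen with two connections, one of which is H — an -OH oxygen.
Check the 14 heavy atoms by environment: 2× C (H3, X4) → no; 3× C (H1, X4) → no; 2× C (H2, X4) → no; 1× C (H1, X3) → no; 2× O (H0, X1) → no; 1× N (H1, X3) → no; 1× Br (H0, X1) → no; 1× C (H0, X3) → no; 1× O (H1, X2) → match.
That gives 1 matching atom.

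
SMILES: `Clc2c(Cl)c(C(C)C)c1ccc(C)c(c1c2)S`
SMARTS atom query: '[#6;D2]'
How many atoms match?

3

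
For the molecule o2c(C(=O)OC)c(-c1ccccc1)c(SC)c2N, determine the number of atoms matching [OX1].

Check the 18 heavy atoms by environment: 1× o (aromatic, X2) → no; 10× c (aromatic, X3) → no; 1× S (X2) → no; 2× C (X4) → no; 1× N (X3) → no; 1× C (X3) → no; 1× O (X1) → match; 1× O (X2) → no.
That gives 1 matching atom.

1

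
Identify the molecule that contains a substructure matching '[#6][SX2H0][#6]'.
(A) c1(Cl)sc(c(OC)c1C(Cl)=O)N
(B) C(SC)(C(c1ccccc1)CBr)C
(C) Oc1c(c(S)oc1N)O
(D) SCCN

[#6][SX2H0][#6] describes an aliphatic sulfur bridging two carbons with no H on the sulfur (a thioether).
(A) has a methoxy ether (-OCH3) but the bridging atom is O, not S.
(B) contains a methylthio ether (-SCH3), which satisfies every atom and bond constraint.
(C) has a thiol (-SH) but the sulfur has H1, not H0 bridging two carbons.
(D) has a thiol (-SH) but the sulfur has H1, not H0 bridging two carbons.
So the answer is (B).

B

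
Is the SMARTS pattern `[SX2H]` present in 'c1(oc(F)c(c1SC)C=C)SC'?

No

The pattern [SX2H] describes an aliphatic sulfur with two connections, one being H — a thiol.
The closest candidate here is a methylthio ether (-SCH3), but the sulfur has H0 (bonded to two carbons), not H1. No other fragment satisfies the full query, so there is no match.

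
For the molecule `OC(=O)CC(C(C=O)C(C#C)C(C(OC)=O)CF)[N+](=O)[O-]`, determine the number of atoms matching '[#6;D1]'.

2

The query [#6;D1] means: carbon bonded to exactly one heavy atom.
Check the 21 heavy atoms by environment: 4× C (D2) → no; 6× C (D3) → no; 5× O (D1) → no; 2× C (D1) → match; 1× F (D1) → no; 1× O (D2) → no; 1× N (charge +1, D3) → no; 1× O (charge -1, D1) → no.
That gives 2 matching atoms.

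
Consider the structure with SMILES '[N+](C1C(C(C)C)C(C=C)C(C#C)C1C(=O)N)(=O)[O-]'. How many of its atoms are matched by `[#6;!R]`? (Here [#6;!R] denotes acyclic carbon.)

8

Check the 18 heavy atoms by environment: 5× C (in 5-ring) → no; 8× C (acyclic) → match; 2× O (acyclic) → no; 1× N (acyclic) → no; 1× N (charge +1, acyclic) → no; 1× O (charge -1, acyclic) → no.
That gives 8 matching atoms.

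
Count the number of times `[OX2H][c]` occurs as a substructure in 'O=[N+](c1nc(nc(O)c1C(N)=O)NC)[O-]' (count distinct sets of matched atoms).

[OX2H][c] is the SMARTS for a phenol: a hydroxyl oxygen attached to an aromatic carbon.
Exactly one fragment in the molecule meets all constraints, giving 1 match.

1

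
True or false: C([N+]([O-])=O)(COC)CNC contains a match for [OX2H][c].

False

The pattern [OX2H][c] describes a hydroxyl oxygen attached to an aromatic carbon — a phenol.
The closest candidate here is a methoxy ether (-OCH3), but the oxygen has H0, not H1. No other fragment satisfies the full query, so there is no match.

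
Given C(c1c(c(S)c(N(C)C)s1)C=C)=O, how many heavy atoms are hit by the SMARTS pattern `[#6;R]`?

The query [#6;R] means: carbon that is part of a ring.
Check the 13 heavy atoms by environment: 1× s (aromatic, in 5-ring) → no; 4× c (aromatic, in 5-ring) → match; 5× C (acyclic) → no; 1× N (acyclic) → no; 1× S (acyclic) → no; 1× O (acyclic) → no.
That gives 4 matching atoms.

4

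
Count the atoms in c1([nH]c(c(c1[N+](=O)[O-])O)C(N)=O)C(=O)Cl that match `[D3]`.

7

The query [D3] means: atom with exactly three heavy-atom neighbours.
Check the 15 heavy atoms by environment: 1× n (aromatic, D2) → no; 4× c (aromatic, D3) → match; 4× O (D1) → no; 2× C (D3) → match; 1× N (D1) → no; 1× Cl (D1) → no; 1× N (charge +1, D3) → match; 1× O (charge -1, D1) → no.
Summing the matching environments: 4 + 2 + 1 = 7 matching atoms.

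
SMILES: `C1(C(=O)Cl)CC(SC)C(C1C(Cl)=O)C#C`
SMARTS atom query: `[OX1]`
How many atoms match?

2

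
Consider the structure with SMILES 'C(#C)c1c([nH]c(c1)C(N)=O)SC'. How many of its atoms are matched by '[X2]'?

The query [X2] means: any atom with exactly two total connections (bonds + H).
Check the 12 heavy atoms by environment: 1× n (aromatic, X3) → no; 4× c (aromatic, X3) → no; 2× C (X2) → match; 1× S (X2) → match; 1× C (X4) → no; 1× C (X3) → no; 1× O (X1) → no; 1× N (X3) → no.
Summing the matching environments: 2 + 1 = 3 matching atoms.

3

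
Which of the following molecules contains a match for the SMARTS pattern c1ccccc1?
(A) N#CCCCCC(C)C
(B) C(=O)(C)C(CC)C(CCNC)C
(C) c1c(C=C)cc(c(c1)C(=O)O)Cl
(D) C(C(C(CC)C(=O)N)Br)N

C

c1ccccc1 describes six aromatic carbons in a ring (a benzene ring).
(A) has a methyl group (-CH3) but no six-membered all-carbon aromatic ring is present.
(B) has a methyl group (-CH3) but no six-membered all-carbon aromatic ring is present.
(C) contains the required atom environment, so the pattern matches.
(D) has a methyl group (-CH3) but no six-membered all-carbon aromatic ring is present.
So the answer is (C).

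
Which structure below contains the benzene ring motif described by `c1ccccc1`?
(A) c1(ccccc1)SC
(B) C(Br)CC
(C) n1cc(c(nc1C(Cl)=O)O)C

A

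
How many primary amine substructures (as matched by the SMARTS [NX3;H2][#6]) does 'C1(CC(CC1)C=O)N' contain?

1

[NX3;H2][#6] is the SMARTS for a primary amine: a trivalent nitrogen with two H attached to carbon.
Exactly one fragment in the molecule meets all constraints, giving 1 match.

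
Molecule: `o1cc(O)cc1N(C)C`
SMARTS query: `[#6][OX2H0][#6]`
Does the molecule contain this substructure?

The pattern [#6][OX2H0][#6] describes an aliphatic oxygen bridging two carbons with no H on the oxygen — an ether.
The closest candidate here is a hydroxyl group (-OH), but the oxygen has H1, not H0 bridging two carbons. No other fragment satisfies the full query, so there is no match.

No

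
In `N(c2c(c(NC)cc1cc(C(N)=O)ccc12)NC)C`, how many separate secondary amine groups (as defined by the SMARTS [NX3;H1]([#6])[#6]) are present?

[NX3;H1]([#6])[#6] is the SMARTS for a secondary amine: a trivalent nitrogen with one H, bonded to two carbons.
The molecule carries 3 separate instances of an N-methylamino group (-NHCH3) meeting every constraint; each maps to a distinct set of atoms, giving 3 matches.

3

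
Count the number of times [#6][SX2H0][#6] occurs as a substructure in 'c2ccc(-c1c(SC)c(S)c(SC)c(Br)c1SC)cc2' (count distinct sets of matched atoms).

3

[#6][SX2H0][#6] is the SMARTS for a thioether: an aliphatic sulfur bridging two carbons with no H on the sulfur.
The molecule carries 3 separate instances of a methylthio ether (-SCH3) meeting every constraint; each maps to a distinct set of atoms, giving 3 matches.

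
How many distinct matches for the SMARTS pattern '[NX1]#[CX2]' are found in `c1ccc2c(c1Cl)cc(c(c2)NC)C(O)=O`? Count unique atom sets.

0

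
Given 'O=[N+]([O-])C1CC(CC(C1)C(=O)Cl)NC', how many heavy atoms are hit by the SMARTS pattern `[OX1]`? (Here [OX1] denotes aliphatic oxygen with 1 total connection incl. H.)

3

The query [OX1] means: aliphatic oxygen with one total connection — typically a carbonyl =O or an oxide.
Check the 14 heavy atoms by environment: 7× C (X4) → no; 1× N (X3) → no; 1× C (X3) → no; 2× O (X1) → match; 1× Cl (X1) → no; 1× N (charge +1, X3) → no; 1× O (charge -1, X1) → match.
Summing the matching environments: 2 + 1 = 3 matching atoms.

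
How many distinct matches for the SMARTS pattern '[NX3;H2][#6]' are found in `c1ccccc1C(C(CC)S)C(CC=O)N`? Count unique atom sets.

1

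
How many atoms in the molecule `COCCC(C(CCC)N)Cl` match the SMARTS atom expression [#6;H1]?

Check the 11 heavy atoms by environment: 2× C (H3) → no; 4× C (H2) → no; 2× C (H1) → match; 1× Cl (H0) → no; 1× O (H0) → no; 1× N (H2) → no.
That gives 2 matching atoms.

2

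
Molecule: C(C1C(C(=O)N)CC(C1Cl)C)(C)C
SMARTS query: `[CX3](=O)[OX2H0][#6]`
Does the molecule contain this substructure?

No

The pattern [CX3](=O)[OX2H0][#6] describes a carbonyl carbon bonded to an oxygen that is itself bonded to carbon (no H on that O) — an ester.
The closest candidate here is a primary amide (-C(=O)NH2), but the carbonyl is bonded to N, not to an O-C linkage. No other fragment satisfies the full query, so there is no match.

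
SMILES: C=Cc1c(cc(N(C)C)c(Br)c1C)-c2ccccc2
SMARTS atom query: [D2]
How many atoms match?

Check the 19 heavy atoms by environment: 6× c (aromatic, D3) → no; 6× c (aromatic, D2) → match; 4× C (D1) → no; 1× N (D3) → no; 1× Br (D1) → no; 1× C (D2) → match.
Summing the matching environments: 6 + 1 = 7 matching atoms.

7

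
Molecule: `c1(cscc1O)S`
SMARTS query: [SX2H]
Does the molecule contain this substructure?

Yes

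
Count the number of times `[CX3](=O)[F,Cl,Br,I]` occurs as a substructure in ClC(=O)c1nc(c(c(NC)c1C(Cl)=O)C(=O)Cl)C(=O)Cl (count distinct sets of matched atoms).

4

[CX3](=O)[F,Cl,Br,I] is the SMARTS for an acyl halide: a carbonyl carbon bonded to a halogen.
The molecule carries 4 separate instances of an acyl chloride (-C(=O)Cl) meeting every constraint; each maps to a distinct set of atoms, giving 4 matches.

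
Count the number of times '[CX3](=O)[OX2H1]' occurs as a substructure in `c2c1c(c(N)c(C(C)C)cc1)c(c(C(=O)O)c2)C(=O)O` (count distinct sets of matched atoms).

[CX3](=O)[OX2H1] is the SMARTS for a carboxylic acid: an sp2 carbon double-bonded to O and single-bonded to an -OH oxygen.
The molecule carries 2 separate instances of a carboxylic acid group (-C(=O)OH) meeting every constraint; each maps to a distinct set of atoms, giving 2 matches.

2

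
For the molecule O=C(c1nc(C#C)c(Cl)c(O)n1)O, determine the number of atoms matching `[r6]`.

6

Check the 13 heavy atoms by environment: 2× n (aromatic, in 6-ring) → match; 4× c (aromatic, in 6-ring) → match; 3× O (acyclic) → no; 1× Cl (acyclic) → no; 3× C (acyclic) → no.
Summing the matching environments: 2 + 4 = 6 matching atoms.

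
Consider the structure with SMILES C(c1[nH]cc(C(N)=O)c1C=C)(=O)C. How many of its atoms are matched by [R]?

The query [R] means: R matches any atom that is part of a ring.
Check the 13 heavy atoms by environment: 1× n (aromatic, in 5-ring) → match; 4× c (aromatic, in 5-ring) → match; 5× C (acyclic) → no; 2× O (acyclic) → no; 1× N (acyclic) → no.
Summing the matching environments: 1 + 4 = 5 matching atoms.

5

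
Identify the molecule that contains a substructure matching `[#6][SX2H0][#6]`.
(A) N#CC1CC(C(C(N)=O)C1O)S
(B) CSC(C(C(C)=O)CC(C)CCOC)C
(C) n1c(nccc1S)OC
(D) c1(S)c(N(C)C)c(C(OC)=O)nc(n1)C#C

[#6][SX2H0][#6] describes an aliphatic sulfur bridging two carbons with no H on the sulfur (a thioether).
(A) has a thiol (-SH) but the sulfur has H1, not H0 bridging two carbons.
(B) contains a methylthio ether (-SCH3), which satisfies every atom and bond constraint.
(C) has a thiol (-SH) but the sulfur has H1, not H0 bridging two carbons.
(D) has a thiol (-SH) but the sulfur has H1, not H0 bridging two carbons.
So the answer is (B).

B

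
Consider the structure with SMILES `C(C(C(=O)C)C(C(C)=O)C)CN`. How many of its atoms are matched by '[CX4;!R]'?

The query [CX4;!R] means: aliphatic carbon with four total connections, not in a ring.
Check the 12 heavy atoms by environment: 7× C (X4, acyclic) → match; 2× C (X3, acyclic) → no; 2× O (X1, acyclic) → no; 1× N (X3, acyclic) → no.
That gives 7 matching atoms.

7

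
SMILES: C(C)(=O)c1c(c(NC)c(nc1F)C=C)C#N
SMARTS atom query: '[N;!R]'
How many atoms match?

2

The query [N;!R] means: aliphatic nitrogen not in a ring.
Check the 16 heavy atoms by environment: 1× n (aromatic, in 6-ring) → no; 5× c (aromatic, in 6-ring) → no; 1× F (acyclic) → no; 6× C (acyclic) → no; 2× N (acyclic) → match; 1× O (acyclic) → no.
That gives 2 matching atoms.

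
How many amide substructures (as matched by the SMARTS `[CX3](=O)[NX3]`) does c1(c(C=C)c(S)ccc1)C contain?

0

[CX3](=O)[NX3] is the SMARTS for an amide: a carbonyl carbon bonded to a trivalent nitrogen.
No fragment in the molecule satisfies every constraint, giving 0 matches.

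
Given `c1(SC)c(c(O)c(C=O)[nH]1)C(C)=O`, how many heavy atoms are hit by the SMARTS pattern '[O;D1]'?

Check the 13 heavy atoms by environment: 1× n (aromatic, D2) → no; 4× c (aromatic, D3) → no; 1× S (D2) → no; 2× C (D1) → no; 3× O (D1) → match; 1× C (D3) → no; 1× C (D2) → no.
That gives 3 matching atoms.

3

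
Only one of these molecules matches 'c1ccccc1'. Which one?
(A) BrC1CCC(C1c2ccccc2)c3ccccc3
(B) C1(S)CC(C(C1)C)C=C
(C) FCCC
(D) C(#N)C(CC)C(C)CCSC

A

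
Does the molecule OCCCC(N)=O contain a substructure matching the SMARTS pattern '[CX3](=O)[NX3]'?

The pattern [CX3](=O)[NX3] describes a carbonyl carbon bonded to a trivalent nitrogen — an amide.
The molecule carries a primary amide (-C(=O)NH2), whose atoms satisfy every constraint of the query, so the pattern matches.

Yes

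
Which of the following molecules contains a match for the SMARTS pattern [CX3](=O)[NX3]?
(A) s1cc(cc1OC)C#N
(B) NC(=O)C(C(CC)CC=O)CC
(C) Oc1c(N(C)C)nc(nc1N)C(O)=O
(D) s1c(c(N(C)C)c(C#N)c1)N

B

[CX3](=O)[NX3] describes a carbonyl carbon bonded to a trivalent nitrogen (an amide).
(A) has a nitrile (-C#N) but the nitrile N is NX1 (triple-bonded), not NX3.
(B) contains a primary amide (-C(=O)NH2), which satisfies every atom and bond constraint.
(C) has a primary amino group (-NH2) but the -NH2 is not attached to a carbonyl carbon.
(D) has a primary amino group (-NH2) but the -NH2 is not attached to a carbonyl carbon.
So the answer is (B).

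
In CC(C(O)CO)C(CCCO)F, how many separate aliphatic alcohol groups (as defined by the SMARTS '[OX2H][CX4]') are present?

[OX2H][CX4] is the SMARTS for an aliphatic alcohol: a hydroxyl oxygen bound to an sp3 (X4) carbon.
The molecule carries 3 separate instances of a hydroxyl group (-OH) meeting every constraint; each maps to a distinct set of atoms, giving 3 matches.

3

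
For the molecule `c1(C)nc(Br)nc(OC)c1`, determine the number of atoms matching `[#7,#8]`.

3

The query [#7,#8] means: nitrogen or oxygen (comma = OR).
Check the 10 heavy atoms by environment: 2× n (aromatic) → match; 4× c (aromatic) → no; 1× O → match; 2× C → no; 1× Br → no.
Summing the matching environments: 2 + 1 = 3 matching atoms.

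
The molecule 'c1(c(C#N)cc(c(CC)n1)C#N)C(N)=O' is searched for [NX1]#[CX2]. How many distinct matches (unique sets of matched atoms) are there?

[NX1]#[CX2] is the SMARTS for a nitrile: a nitrogen triple-bonded to a two-connected carbon.
The molecule carries 2 separate instances of a nitrile (-C#N) meeting every constraint; each maps to a distinct set of atoms, giving 2 matches.

2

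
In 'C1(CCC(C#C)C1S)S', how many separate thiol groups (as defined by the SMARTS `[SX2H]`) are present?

[SX2H] is the SMARTS for a thiol: an aliphatic sulfur with two connections, one being H.
The molecule carries 2 separate instances of a thiol (-SH) meeting every constraint; each maps to a distinct set of atoms, giving 2 matches.

2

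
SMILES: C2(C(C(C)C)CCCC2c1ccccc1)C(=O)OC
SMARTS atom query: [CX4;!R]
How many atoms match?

4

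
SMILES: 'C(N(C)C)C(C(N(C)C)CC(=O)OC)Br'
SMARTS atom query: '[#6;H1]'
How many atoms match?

The query [#6;H1] means: any carbon bearing exactly one hydrogen.
Check the 15 heavy atoms by environment: 2× C (H2) → no; 2× C (H1) → match; 1× C (H0) → no; 2× O (H0) → no; 5× C (H3) → no; 1× Br (H0) → no; 2× N (H0) → no.
That gives 2 matching atoms.

2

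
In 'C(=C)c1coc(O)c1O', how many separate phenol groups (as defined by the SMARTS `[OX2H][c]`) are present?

2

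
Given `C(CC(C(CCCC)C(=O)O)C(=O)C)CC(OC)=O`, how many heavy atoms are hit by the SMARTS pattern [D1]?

The query [D1] means: atom with exactly one heavy-atom neighbour (degree 1).
Check the 19 heavy atoms by environment: 6× C (D2) → no; 5× C (D3) → no; 4× O (D1) → match; 3× C (D1) → match; 1× O (D2) → no.
Summing the matching environments: 4 + 3 = 7 matching atoms.

7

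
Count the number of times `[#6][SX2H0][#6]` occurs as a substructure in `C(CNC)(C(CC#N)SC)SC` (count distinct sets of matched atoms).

[#6][SX2H0][#6] is the SMARTS for a thioether: an aliphatic sulfur bridging two carbons with no H on the sulfur.
The molecule carries 2 separate instances of a methylthio ether (-SCH3) meeting every constraint; each maps to a distinct set of atoms, giving 2 matches.

2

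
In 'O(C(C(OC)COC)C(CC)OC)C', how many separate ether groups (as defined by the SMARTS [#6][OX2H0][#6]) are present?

[#6][OX2H0][#6] is the SMARTS for an ether: an aliphatic oxygen bridging two carbons with no H on the oxygen.
The molecule carries 4 separate instances of a methoxy ether (-OCH3) meeting every constraint; each maps to a distinct set of atoms, giving 4 matches.

4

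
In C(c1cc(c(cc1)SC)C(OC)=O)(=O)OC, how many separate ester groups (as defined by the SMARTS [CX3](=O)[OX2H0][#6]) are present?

2

[CX3](=O)[OX2H0][#6] is the SMARTS for an ester: a carbonyl carbon bonded to an oxygen that is itself bonded to carbon (no H on that O).
The molecule carries 2 separate instances of a methyl-ester group (-C(=O)OCH3) meeting every constraint; each maps to a distinct set of atoms, giving 2 matches.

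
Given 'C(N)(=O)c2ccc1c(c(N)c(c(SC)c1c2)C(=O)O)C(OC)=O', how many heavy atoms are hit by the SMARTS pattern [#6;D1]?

Check the 23 heavy atoms by environment: 7× c (aromatic, D3) → no; 3× c (aromatic, D2) → no; 3× C (D3) → no; 4× O (D1) → no; 2× N (D1) → no; 1× S (D2) → no; 2× C (D1) → match; 1× O (D2) → no.
That gives 2 matching atoms.

2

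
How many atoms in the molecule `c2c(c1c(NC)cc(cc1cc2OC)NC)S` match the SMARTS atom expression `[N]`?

2

The query [N] means: uppercase N matches aliphatic (non-aromatic) nitrogen only.
Check the 17 heavy atoms by environment: 10× c (aromatic) → no; 1× S → no; 1× O → no; 3× C → no; 2× N → match.
That gives 2 matching atoms.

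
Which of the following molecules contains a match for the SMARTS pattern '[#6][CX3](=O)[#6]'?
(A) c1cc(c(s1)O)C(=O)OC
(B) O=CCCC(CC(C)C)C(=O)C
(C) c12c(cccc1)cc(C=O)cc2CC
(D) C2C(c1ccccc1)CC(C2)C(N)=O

[#6][CX3](=O)[#6] describes a carbonyl carbon (no H) flanked by two carbons (a ketone).
(A) has a methyl-ester group (-C(=O)OCH3) but one neighbour of the carbonyl carbon is O, not C.
(B) contains an acetyl/ketone group (-C(=O)CH3), which satisfies every atom and bond constraint.
(C) has an aldehyde (-CHO) but the carbonyl carbon has H1, so it is not flanked by two carbons.
(D) has a primary amide (-C(=O)NH2) but one neighbour of the carbonyl carbon is N, not C.
So the answer is (B).

B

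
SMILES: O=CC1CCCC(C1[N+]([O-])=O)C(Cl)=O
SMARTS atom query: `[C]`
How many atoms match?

Check the 14 heavy atoms by environment: 8× C → match; 1× N (charge +1) → no; 1× O (charge -1) → no; 3× O → no; 1× Cl → no.
That gives 8 matching atoms.

8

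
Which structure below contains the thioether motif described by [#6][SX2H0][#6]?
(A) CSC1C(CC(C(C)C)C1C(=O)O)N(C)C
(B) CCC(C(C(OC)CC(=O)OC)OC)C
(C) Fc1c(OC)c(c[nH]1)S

A

[#6][SX2H0][#6] describes an aliphatic sulfur bridging two carbons with no H on the sulfur (a thioether).
(A) contains a methylthio ether (-SCH3), which satisfies every atom and bond constraint.
(B) has a methoxy ether (-OCH3) but the bridging atom is O, not S.
(C) has a methoxy ether (-OCH3) but the bridging atom is O, not S.
So the answer is (A).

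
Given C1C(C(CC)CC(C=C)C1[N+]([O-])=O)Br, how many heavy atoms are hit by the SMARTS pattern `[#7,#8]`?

Check the 14 heavy atoms by environment: 10× C → no; 1× N (charge +1) → match; 1× O (charge -1) → match; 1× O → match; 1× Br → no.
Summing the matching environments: 1 + 1 + 1 = 3 matching atoms.

3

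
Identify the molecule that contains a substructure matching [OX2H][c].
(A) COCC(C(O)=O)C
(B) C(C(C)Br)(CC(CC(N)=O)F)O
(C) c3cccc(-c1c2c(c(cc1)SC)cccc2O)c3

C

[OX2H][c] describes a hydroxyl oxygen attached to an aromatic carbon (a phenol).
(A) has a methoxy ether (-OCH3) but the oxygen has H0, not H1.
(B) has a hydroxyl group (-OH) but the -OH is on an aliphatic carbon, not an aromatic c.
(C) contains a hydroxyl group (-OH), which satisfies every atom and bond constraint.
So the answer is (C).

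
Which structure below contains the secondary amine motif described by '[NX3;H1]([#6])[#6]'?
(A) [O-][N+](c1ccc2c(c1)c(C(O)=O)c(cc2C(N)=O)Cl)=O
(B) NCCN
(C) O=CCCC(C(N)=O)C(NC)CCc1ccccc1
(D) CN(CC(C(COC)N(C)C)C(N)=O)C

C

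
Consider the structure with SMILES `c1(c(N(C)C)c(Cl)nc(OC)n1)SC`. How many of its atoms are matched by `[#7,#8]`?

The query [#7,#8] means: nitrogen or oxygen (comma = OR).
Check the 14 heavy atoms by environment: 2× n (aromatic) → match; 4× c (aromatic) → no; 1× N → match; 4× C → no; 1× Cl → no; 1× O → match; 1× S → no.
Summing the matching environments: 2 + 1 + 1 = 4 matching atoms.

4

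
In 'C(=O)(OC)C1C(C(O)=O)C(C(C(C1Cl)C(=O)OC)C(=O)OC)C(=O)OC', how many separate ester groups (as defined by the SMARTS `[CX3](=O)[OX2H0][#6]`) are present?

4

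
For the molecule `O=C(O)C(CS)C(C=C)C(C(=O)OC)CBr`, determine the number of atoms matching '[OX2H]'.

Check the 16 heavy atoms by environment: 2× C (H2, X4) → no; 3× C (H1, X4) → no; 2× C (H0, X3) → no; 2× O (H0, X1) → no; 1× O (H0, X2) → no; 1× C (H3, X4) → no; 1× C (H1, X3) → no; 1× C (H2, X3) → no; 1× S (H1, X2) → no; 1× O (H1, X2) → match; 1× Br (H0, X1) → no.
That gives 1 matching atom.

1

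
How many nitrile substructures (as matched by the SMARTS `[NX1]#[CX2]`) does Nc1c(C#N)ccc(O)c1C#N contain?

2

[NX1]#[CX2] is the SMARTS for a nitrile: a nitrogen triple-bonded to a two-connected carbon.
The molecule carries 2 separate instances of a nitrile (-C#N) meeting every constraint; each maps to a distinct set of atoms, giving 2 matches.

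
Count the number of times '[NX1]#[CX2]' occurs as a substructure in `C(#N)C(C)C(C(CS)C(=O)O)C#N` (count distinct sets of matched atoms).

2

[NX1]#[CX2] is the SMARTS for a nitrile: a nitrogen triple-bonded to a two-connected carbon.
The molecule carries 2 separate instances of a nitrile (-C#N) meeting every constraint; each maps to a distinct set of atoms, giving 2 matches.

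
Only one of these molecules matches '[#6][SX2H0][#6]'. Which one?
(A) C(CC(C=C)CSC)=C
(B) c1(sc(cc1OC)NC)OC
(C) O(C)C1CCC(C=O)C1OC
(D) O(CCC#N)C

A

[#6][SX2H0][#6] describes an aliphatic sulfur bridging two carbons with no H on the sulfur (a thioether).
(A) contains a methylthio ether (-SCH3), which satisfies every atom and bond constraint.
(B) has a methoxy ether (-OCH3) but the bridging atom is O, not S.
(C) has a methoxy ether (-OCH3) but the bridging atom is O, not S.
(D) has a methoxy ether (-OCH3) but the bridging atom is O, not S.
So the answer is (A).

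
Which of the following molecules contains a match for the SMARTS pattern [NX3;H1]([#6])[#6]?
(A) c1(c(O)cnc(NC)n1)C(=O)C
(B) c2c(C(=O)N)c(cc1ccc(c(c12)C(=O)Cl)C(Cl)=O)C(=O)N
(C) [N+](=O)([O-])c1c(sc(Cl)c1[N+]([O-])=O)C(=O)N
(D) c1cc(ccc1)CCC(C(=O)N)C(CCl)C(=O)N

[NX3;H1]([#6])[#6] describes a trivalent nitrogen with one H, bonded to two carbons (a secondary amine).
(A) contains an N-methylamino group (-NHCH3), which satisfies every atom and bond constraint.
(B) has a primary amide (-C(=O)NH2) but the -C(=O)NH2 nitrogen has H2, not H1.
(C) has a primary amide (-C(=O)NH2) but the -C(=O)NH2 nitrogen has H2, not H1.
(D) has a primary amide (-C(=O)NH2) but the -C(=O)NH2 nitrogen has H2, not H1.
So the answer is (A).

A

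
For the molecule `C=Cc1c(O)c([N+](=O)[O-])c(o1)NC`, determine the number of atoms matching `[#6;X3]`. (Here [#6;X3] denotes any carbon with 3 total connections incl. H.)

6

The query [#6;X3] means: any carbon (aromatic or not) with three total connections.
Check the 13 heavy atoms by environment: 1× o (aromatic, X2) → no; 4× c (aromatic, X3) → match; 1× O (X2) → no; 1× N (X3) → no; 1× C (X4) → no; 2× C (X3) → match; 1× N (charge +1, X3) → no; 1× O (charge -1, X1) → no; 1× O (X1) → no.
Summing the matching environments: 4 + 2 = 6 matching atoms.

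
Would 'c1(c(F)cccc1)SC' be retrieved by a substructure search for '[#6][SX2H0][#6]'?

Yes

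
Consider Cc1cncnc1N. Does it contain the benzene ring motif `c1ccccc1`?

No

The pattern c1ccccc1 describes six aromatic carbons in a ring — a benzene ring.
The closest candidate here is a methyl group (-CH3), but no six-membered all-carbon aromatic ring is present. No other fragment satisfies the full query, so there is no match.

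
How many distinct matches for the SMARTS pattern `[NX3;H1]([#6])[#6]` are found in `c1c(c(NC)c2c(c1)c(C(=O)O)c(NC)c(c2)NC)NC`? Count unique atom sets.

4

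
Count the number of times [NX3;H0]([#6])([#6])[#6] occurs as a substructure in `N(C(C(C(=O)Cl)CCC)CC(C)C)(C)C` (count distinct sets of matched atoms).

1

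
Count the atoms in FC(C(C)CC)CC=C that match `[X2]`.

The query [X2] means: any atom with exactly two total connections (bonds + H).
Check the 9 heavy atoms by environment: 6× C (X4) → no; 1× F (X1) → no; 2× C (X3) → no.
No environment satisfies the query, so 0 matching atoms.

0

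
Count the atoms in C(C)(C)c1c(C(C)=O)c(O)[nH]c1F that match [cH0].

The query [cH0] means: aromatic carbon with no attached hydrogen (substituted or ring-fusion).
Check the 13 heavy atoms by environment: 1× n (aromatic, H1) → no; 4× c (aromatic, H0) → match; 1× C (H1) → no; 3× C (H3) → no; 1× C (H0) → no; 1× O (H0) → no; 1× F (H0) → no; 1× O (H1) → no.
That gives 4 matching atoms.

4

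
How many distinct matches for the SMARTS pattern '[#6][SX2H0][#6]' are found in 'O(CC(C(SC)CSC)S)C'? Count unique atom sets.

2

[#6][SX2H0][#6] is the SMARTS for a thioether: an aliphatic sulfur bridging two carbons with no H on the sulfur.
The molecule carries 2 separate instances of a methylthio ether (-SCH3) meeting every constraint; each maps to a distinct set of atoms, giving 2 matches.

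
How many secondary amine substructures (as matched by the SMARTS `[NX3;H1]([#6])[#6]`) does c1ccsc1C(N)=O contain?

[NX3;H1]([#6])[#6] is the SMARTS for a secondary amine: a trivalent nitrogen with one H, bonded to two carbons.
The molecule has a primary amide (-C(=O)NH2), but the -C(=O)NH2 nitrogen has H2, not H1; nothing else fits, so there are 0 matches.

0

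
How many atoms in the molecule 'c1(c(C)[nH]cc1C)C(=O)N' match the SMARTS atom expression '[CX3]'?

1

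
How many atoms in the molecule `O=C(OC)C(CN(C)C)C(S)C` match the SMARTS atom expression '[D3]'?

The query [D3] means: atom with exactly three heavy-atom neighbours.
Check the 12 heavy atoms by environment: 4× C (D1) → no; 3× C (D3) → match; 1× C (D2) → no; 1× O (D1) → no; 1× O (D2) → no; 1× N (D3) → match; 1× S (D1) → no.
Summing the matching environments: 3 + 1 = 4 matching atoms.

4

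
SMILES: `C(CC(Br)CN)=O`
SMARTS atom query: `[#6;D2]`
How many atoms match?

Check the 7 heavy atoms by environment: 3× C (D2) → match; 1× C (D3) → no; 1× N (D1) → no; 1× Br (D1) → no; 1× O (D1) → no.
That gives 3 matching atoms.

3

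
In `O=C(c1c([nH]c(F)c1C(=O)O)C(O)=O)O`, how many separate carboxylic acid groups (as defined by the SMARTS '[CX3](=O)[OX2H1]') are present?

3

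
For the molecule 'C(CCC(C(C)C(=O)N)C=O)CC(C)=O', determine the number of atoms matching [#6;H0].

2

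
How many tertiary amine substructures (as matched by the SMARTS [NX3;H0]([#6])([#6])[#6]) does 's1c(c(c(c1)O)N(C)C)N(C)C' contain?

2

[NX3;H0]([#6])([#6])[#6] is the SMARTS for a tertiary amine: a trivalent nitrogen with no H, bonded to three carbons.
The molecule carries 2 separate instances of a dimethylamino group (-N(CH3)2) meeting every constraint; each maps to a distinct set of atoms, giving 2 matches.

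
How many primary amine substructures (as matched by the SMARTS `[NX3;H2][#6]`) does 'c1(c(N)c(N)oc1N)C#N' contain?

3

[NX3;H2][#6] is the SMARTS for a primary amine: a trivalent nitrogen with two H attached to carbon.
The molecule carries 3 separate instances of a primary amino group (-NH2) meeting every constraint; each maps to a distinct set of atoms, giving 3 matches.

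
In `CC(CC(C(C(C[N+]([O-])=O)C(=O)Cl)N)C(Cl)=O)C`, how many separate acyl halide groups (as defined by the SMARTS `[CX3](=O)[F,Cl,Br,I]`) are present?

[CX3](=O)[F,Cl,Br,I] is the SMARTS for an acyl halide: a carbonyl carbon bonded to a halogen.
The molecule carries 2 separate instances of an acyl chloride (-C(=O)Cl) meeting every constraint; each maps to a distinct set of atoms, giving 2 matches.

2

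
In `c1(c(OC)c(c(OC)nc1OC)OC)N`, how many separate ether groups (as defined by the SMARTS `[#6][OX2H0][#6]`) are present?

4

[#6][OX2H0][#6] is the SMARTS for an ether: an aliphatic oxygen bridging two carbons with no H on the oxygen.
The molecule carries 4 separate instances of a methoxy ether (-OCH3) meeting every constraint; each maps to a distinct set of atoms, giving 4 matches.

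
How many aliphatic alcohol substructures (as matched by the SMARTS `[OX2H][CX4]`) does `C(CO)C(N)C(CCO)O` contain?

[OX2H][CX4] is the SMARTS for an aliphatic alcohol: a hydroxyl oxygen bound to an sp3 (X4) carbon.
The molecule carries 3 separate instances of a hydroxyl group (-OH) meeting every constraint; each maps to a distinct set of atoms, giving 3 matches.

3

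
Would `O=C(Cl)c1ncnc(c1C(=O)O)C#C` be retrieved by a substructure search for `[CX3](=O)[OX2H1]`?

The pattern [CX3](=O)[OX2H1] describes an sp2 carbon double-bonded to O and single-bonded to an -OH oxygen — a carboxylic acid.
The molecule carries a carboxylic acid group (-C(=O)OH), whose atoms satisfy every constraint of the query, so the pattern matches.

Yes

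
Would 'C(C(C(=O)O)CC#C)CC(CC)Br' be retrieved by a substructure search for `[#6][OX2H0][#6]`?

No

The pattern [#6][OX2H0][#6] describes an aliphatic oxygen bridging two carbons with no H on the oxygen — an ether.
The closest candidate here is a carboxylic acid group (-C(=O)OH), but the -OH oxygen has H1; the =O is OX1, not OX2. No other fragment satisfies the full query, so there is no match.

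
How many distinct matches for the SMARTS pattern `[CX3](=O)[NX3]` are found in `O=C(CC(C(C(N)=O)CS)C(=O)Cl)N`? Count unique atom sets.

2

[CX3](=O)[NX3] is the SMARTS for an amide: a carbonyl carbon bonded to a trivalent nitrogen.
The molecule carries 2 separate instances of a primary amide (-C(=O)NH2) meeting every constraint; each maps to a distinct set of atoms, giving 2 matches.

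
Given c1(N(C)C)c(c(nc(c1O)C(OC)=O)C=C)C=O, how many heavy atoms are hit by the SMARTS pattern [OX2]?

2

The query [OX2] means: aliphatic oxygen with two total connections — ether, hydroxyl, or ester single-bond O.
Check the 18 heavy atoms by environment: 1× n (aromatic, X2) → no; 5× c (aromatic, X3) → no; 1× N (X3) → no; 3× C (X4) → no; 4× C (X3) → no; 2× O (X1) → no; 2× O (X2) → match.
That gives 2 matching atoms.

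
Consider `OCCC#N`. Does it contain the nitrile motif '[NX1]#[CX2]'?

The pattern [NX1]#[CX2] describes a nitrogen triple-bonded to a two-connected carbon — a nitrile.
The molecule carries a nitrile (-C#N), whose atoms satisfy every constraint of the query, so the pattern matches.

Yes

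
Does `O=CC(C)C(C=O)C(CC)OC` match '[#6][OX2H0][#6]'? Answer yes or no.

Yes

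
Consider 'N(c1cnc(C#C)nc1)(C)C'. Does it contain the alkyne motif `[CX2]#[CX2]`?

The pattern [CX2]#[CX2] describes a carbon-carbon triple bond — an alkyne.
The molecule carries an ethynyl group (-C#CH), whose atoms satisfy every constraint of the query, so the pattern matches.

Yes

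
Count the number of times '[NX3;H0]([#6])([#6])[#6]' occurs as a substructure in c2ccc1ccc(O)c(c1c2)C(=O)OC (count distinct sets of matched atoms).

0

[NX3;H0]([#6])([#6])[#6] is the SMARTS for a tertiary amine: a trivalent nitrogen with no H, bonded to three carbons.
No fragment in the molecule satisfies every constraint, giving 0 matches.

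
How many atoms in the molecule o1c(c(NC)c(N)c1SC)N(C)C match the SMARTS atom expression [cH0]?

Check the 13 heavy atoms by environment: 1× o (aromatic, H0) → no; 4× c (aromatic, H0) → match; 1× N (H1) → no; 4× C (H3) → no; 1× S (H0) → no; 1× N (H0) → no; 1× N (H2) → no.
That gives 4 matching atoms.

4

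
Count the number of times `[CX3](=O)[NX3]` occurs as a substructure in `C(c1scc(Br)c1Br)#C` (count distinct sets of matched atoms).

[CX3](=O)[NX3] is the SMARTS for an amide: a carbonyl carbon bonded to a trivalent nitrogen.
No fragment in the molecule satisfies every constraint, giving 0 matches.

0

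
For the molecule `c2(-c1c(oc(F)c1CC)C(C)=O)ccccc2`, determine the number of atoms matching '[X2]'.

The query [X2] means: any atom with exactly two total connections (bonds + H).
Check the 17 heavy atoms by environment: 1× o (aromatic, X2) → match; 10× c (aromatic, X3) → no; 3× C (X4) → no; 1× C (X3) → no; 1× O (X1) → no; 1× F (X1) → no.
That gives 1 matching atom.

1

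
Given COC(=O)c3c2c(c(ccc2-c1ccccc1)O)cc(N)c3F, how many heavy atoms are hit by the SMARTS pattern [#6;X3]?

17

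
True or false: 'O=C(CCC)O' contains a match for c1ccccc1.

The pattern c1ccccc1 describes six aromatic carbons in a ring — a benzene ring.
The closest candidate here is a methyl group (-CH3), but no six-membered all-carbon aromatic ring is present. No other fragment satisfies the full query, so there is no match.

False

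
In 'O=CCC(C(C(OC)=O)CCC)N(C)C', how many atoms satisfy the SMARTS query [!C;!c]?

Check the 15 heavy atoms by environment: 11× C → no; 1× N → match; 3× O → match.
Summing the matching environments: 1 + 3 = 4 matching atoms.

4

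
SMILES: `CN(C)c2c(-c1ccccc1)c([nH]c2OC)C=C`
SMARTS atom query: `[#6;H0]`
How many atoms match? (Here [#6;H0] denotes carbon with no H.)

The query [#6;H0] means: any carbon with no attached hydrogen.
Check the 18 heavy atoms by environment: 1× n (aromatic, H1) → no; 5× c (aromatic, H0) → match; 1× N (H0) → no; 3× C (H3) → no; 1× O (H0) → no; 1× C (H1) → no; 1× C (H2) → no; 5× c (aromatic, H1) → no.
That gives 5 matching atoms.

5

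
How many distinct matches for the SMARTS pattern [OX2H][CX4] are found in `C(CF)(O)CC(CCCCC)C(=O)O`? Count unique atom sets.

[OX2H][CX4] is the SMARTS for an aliphatic alcohol: a hydroxyl oxygen bound to an sp3 (X4) carbon.
Exactly one fragment in the molecule meets all constraints, giving 1 match.

1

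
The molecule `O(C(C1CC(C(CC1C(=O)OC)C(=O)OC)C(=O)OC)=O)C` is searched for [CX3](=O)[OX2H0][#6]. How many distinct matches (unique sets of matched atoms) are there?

4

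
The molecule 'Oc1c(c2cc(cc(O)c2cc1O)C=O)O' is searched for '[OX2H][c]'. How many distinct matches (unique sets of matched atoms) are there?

4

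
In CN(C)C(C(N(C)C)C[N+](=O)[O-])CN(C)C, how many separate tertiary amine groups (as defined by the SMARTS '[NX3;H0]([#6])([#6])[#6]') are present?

[NX3;H0]([#6])([#6])[#6] is the SMARTS for a tertiary amine: a trivalent nitrogen with no H, bonded to three carbons.
The molecule carries 3 separate instances of a dimethylamino group (-N(CH3)2) meeting every constraint; each maps to a distinct set of atoms, giving 3 matches.

3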